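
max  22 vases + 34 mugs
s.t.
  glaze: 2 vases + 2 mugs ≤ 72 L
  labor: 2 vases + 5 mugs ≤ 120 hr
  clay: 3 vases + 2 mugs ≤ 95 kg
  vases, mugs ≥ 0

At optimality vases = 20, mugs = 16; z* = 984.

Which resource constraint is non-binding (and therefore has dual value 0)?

clay

glaze: 72/72 (binding)
labor: 120/120 (binding)
clay: 92/95 (slack 3)
By complementary slackness, a constraint with positive slack has shadow price 0 → clay.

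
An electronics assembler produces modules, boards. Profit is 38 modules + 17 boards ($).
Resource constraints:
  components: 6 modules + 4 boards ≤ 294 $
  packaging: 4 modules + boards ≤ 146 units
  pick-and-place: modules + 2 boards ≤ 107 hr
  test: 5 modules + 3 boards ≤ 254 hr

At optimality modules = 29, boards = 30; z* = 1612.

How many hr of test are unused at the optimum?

test used = 5·29 + 3·30 = 235; slack = 254 − 235 = 19.

19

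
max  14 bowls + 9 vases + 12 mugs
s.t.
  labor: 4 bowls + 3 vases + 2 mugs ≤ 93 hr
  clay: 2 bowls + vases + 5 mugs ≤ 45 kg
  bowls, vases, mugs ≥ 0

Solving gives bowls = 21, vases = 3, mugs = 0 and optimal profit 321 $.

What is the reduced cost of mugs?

-7

At the optimum: labor uses 93 of 93 (binding); clay uses 45 of 45 (binding).
From A_Bᵀ y = c: 4·y_labor + 2·y_clay = 14; 3·y_labor + 1·y_clay = 9.
Solving: y_labor = 2, y_clay = 3.
Reduced cost of mugs: c₃ − yᵀa₃ = 12 − (2·2 + 3·5) = 12 − 19 = -7.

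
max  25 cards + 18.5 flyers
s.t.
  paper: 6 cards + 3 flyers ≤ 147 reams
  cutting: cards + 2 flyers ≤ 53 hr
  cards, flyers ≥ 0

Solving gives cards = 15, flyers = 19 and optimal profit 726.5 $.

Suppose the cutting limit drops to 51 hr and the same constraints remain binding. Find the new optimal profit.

Both paper and cutting are binding at x*.
The binding rows give the dual system: 6·y_paper + 1·y_cutting = 25 and 3·y_paper + 2·y_cutting = 18.5.
This yields shadow prices y_paper = 3.5, y_cutting = 4.
Δz = y_cutting·Δb = 4 × (-2) = -8, so new z* = 726.5 − 8 = 718.5.

718.5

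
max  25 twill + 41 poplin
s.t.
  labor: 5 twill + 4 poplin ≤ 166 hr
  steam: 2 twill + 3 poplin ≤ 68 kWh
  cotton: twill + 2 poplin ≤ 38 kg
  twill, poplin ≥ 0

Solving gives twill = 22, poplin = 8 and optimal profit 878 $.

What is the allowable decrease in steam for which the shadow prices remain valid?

11

Binding constraints: steam, cotton. The basis is B = [[2,3],[1,2]] with det 1.
Per unit decrease in steam, x* moves by d = (-2, 1).
The basis stays optimal until twill reaches 0; allowable decrease = 11 kWh.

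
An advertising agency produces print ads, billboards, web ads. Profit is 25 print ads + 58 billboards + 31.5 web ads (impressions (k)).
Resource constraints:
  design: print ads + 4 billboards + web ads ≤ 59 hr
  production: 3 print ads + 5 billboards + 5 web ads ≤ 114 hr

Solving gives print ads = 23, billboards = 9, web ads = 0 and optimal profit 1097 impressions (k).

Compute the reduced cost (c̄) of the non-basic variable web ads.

At the optimum: design uses 59 of 59 (binding); production uses 114 of 114 (binding).
From A_Bᵀ y = c: 1·y_design + 3·y_production = 25; 4·y_design + 5·y_production = 58.
Solving: y_design = 7, y_production = 6.
Reduced cost of web ads: c₃ − yᵀa₃ = 31.5 − (7·1 + 6·5) = 31.5 − 37 = -5.5.

-5.5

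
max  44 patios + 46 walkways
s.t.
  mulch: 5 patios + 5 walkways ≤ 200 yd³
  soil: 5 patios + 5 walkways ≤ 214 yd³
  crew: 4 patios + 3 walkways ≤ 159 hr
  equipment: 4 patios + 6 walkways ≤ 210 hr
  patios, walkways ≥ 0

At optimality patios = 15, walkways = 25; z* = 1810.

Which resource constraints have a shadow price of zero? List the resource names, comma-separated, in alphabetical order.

crew, soil

mulch: 200/200 (binding)
soil: 200/214 (slack 14)
crew: 135/159 (slack 24)
equipment: 210/210 (binding)
By complementary slackness, a constraint with positive slack has shadow price 0 → crew, soil.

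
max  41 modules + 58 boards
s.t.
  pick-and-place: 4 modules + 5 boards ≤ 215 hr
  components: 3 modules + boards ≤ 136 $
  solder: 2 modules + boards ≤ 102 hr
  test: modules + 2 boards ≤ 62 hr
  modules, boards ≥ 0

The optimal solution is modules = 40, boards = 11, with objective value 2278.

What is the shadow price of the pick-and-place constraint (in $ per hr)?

8

At the optimum: pick-and-place uses 215 of 215 (binding); components uses 131 of 136 (slack = 5); solder uses 91 of 102 (slack = 11); test uses 62 of 62 (binding).
Since components, solder are not tight, their duals are 0.
The binding rows give the dual system: 4·y_pick-and-place + 1·y_test = 41 and 5·y_pick-and-place + 2·y_test = 58.
This yields shadow prices y_pick-and-place = 8, y_test = 9.
Shadow price of pick-and-place = 8.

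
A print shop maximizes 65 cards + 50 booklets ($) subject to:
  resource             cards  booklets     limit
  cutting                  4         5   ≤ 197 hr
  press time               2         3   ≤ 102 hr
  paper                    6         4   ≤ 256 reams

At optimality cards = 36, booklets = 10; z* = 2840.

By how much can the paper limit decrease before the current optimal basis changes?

Binding constraints: press time, paper. The basis is B = [[2,3],[6,4]] with det -10.
Per unit decrease in paper, x* moves by d = (-0.3, 0.2).
The basis stays optimal until cards reaches 0; allowable decrease = 120 reams.

120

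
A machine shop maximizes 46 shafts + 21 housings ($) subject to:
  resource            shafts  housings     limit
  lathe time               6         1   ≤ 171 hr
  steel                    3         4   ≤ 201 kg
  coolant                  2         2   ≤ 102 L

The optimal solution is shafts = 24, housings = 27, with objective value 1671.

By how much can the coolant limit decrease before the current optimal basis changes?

Binding constraints: lathe time, coolant. The basis is B = [[6,1],[2,2]] with det 10.
Per unit decrease in coolant, x* moves by d = (0.1, -0.6).
The basis stays optimal until housings reaches 0; allowable decrease = 45 L.

45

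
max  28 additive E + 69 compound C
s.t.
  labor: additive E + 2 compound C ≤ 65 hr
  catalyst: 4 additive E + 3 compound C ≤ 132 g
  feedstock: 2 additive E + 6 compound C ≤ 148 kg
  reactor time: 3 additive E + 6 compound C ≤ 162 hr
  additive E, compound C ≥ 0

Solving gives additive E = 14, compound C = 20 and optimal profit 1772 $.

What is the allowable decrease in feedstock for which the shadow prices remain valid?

6.4

Binding constraints: feedstock, reactor time. The basis is B = [[2,6],[3,6]] with det -6.
Per unit decrease in feedstock, x* moves by d = (1, -0.5).
The basis stays optimal until catalyst becomes binding; allowable decrease = 6.4 kg.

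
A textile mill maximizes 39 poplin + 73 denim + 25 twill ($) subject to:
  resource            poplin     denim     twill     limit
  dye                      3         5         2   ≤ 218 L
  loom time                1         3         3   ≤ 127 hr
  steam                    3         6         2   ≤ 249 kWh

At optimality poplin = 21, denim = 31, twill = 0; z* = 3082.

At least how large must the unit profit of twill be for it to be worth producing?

Check each constraint at x*: dye 218/218 (tight); loom time 114/127 (slack 13); steam 249/249 (tight).
Slack constraints have shadow price 0 (complementary slackness).
Dual feasibility on the basic columns requires 3·y_dye + 3·y_steam = 39, 5·y_dye + 6·y_steam = 73.
→ y_dye = 5 and y_steam = 8.
twill enters the basis when its profit ≥ yᵀa₃ = 5·2 + 8·2 = 26.

26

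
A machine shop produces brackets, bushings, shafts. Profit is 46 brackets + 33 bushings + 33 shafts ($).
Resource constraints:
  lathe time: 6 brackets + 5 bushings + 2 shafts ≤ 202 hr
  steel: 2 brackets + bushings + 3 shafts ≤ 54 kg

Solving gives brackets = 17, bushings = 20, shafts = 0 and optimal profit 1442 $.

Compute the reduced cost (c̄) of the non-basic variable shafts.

At the optimum: lathe time uses 202 of 202 (binding); steel uses 54 of 54 (binding).
From A_Bᵀ y = c: 6·y_lathe time + 2·y_steel = 46; 5·y_lathe time + 1·y_steel = 33.
Solving: y_lathe time = 5, y_steel = 8.
Reduced cost of shafts: c₃ − yᵀa₃ = 33 − (5·2 + 8·3) = 33 − 34 = -1.

-1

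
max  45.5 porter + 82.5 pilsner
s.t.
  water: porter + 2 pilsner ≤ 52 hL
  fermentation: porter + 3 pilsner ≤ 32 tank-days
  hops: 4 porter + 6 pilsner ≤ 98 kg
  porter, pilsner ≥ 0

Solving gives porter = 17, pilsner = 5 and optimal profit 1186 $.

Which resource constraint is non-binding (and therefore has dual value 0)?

water: 27/52 (slack 25)
fermentation: 32/32 (binding)
hops: 98/98 (binding)
By complementary slackness, a constraint with positive slack has shadow price 0 → water.

water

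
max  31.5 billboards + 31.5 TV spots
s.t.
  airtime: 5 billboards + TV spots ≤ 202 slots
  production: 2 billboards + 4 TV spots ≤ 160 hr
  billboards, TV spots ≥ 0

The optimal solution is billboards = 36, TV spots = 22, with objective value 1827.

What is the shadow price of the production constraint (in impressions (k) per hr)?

7

At the optimum: airtime uses 202 of 202 (binding); production uses 160 of 160 (binding).
Dual feasibility on the basic columns requires 5·y_airtime + 2·y_production = 31.5, 1·y_airtime + 4·y_production = 31.5.
This yields shadow prices y_airtime = 3.5, y_production = 7.
Shadow price of production = 7.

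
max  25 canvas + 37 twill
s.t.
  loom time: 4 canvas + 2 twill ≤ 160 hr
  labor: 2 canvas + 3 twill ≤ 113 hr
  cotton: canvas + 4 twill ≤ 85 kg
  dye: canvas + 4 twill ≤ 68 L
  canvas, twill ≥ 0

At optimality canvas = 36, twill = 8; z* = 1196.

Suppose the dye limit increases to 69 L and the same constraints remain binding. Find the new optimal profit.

1203

At the optimum: loom time uses 160 of 160 (binding); labor uses 96 of 113 (slack = 17); cotton uses 68 of 85 (slack = 17); dye uses 68 of 68 (binding).
Since labor, cotton are not tight, their duals are 0.
From A_Bᵀ y = c: 4·y_loom time + 1·y_dye = 25; 2·y_loom time + 4·y_dye = 37.
→ y_loom time = 4.5 and y_dye = 7.
Δz = y_dye·Δb = 7 × (1) = 7, so new z* = 1196 + 7 = 1203.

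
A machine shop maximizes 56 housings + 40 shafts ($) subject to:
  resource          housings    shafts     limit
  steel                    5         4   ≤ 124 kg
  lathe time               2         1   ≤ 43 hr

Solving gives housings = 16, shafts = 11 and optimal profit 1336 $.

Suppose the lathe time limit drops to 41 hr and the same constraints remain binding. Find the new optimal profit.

1320

Check each constraint at x*: steel 124/124 (tight); lathe time 43/43 (tight).
Dual feasibility on the basic columns requires 5·y_steel + 2·y_lathe time = 56, 4·y_steel + 1·y_lathe time = 40.
Solving: y_steel = 8, y_lathe time = 8.
Δz = y_lathe time·Δb = 8 × (-2) = -16, so new z* = 1336 − 16 = 1320.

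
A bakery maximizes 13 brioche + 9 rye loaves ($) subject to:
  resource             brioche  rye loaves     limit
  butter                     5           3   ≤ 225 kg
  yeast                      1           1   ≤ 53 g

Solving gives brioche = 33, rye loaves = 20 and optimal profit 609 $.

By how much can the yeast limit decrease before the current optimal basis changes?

Binding constraints: butter, yeast. The basis is B = [[5,3],[1,1]] with det 2.
Per unit decrease in yeast, x* moves by d = (1.5, -2.5).
The basis stays optimal until rye loaves reaches 0; allowable decrease = 8 g.

8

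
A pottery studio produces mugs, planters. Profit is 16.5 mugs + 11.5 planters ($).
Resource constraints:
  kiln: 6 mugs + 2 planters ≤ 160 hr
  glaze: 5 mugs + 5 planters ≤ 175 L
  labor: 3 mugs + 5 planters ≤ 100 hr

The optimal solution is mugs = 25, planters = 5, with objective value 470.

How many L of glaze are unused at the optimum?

glaze used = 5·25 + 5·5 = 150; slack = 175 − 150 = 25.

25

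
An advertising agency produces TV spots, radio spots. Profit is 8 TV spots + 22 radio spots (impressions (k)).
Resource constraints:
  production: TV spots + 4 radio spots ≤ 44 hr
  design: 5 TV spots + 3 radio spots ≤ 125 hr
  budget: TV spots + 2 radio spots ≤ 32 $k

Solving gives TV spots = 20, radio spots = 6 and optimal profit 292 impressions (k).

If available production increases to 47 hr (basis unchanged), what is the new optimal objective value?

Binding: production and budget. Non-binding: design (7 unused).
By complementary slackness, y = 0 for the non-binding constraint.
The binding rows give the dual system: 1·y_production + 1·y_budget = 8 and 4·y_production + 2·y_budget = 22.
Solving: y_production = 3, y_budget = 5.
Δz = y_production·Δb = 3 × (3) = 9, so new z* = 292 + 9 = 301.

301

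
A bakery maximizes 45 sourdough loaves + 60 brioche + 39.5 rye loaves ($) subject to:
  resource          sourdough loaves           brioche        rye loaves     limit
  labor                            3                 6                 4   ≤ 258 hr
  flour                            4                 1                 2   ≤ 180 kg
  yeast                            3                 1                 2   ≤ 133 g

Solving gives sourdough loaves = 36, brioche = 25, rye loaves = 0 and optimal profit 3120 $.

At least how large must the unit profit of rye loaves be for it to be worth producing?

48

Check each constraint at x*: labor 258/258 (tight); flour 169/180 (slack 11); yeast 133/133 (tight).
Since flour is not tight, its dual is 0.
Dual feasibility on the basic columns requires 3·y_labor + 3·y_yeast = 45, 6·y_labor + 1·y_yeast = 60.
→ y_labor = 9 and y_yeast = 6.
rye loaves enters the basis when its profit ≥ yᵀa₃ = 9·4 + 6·2 = 48.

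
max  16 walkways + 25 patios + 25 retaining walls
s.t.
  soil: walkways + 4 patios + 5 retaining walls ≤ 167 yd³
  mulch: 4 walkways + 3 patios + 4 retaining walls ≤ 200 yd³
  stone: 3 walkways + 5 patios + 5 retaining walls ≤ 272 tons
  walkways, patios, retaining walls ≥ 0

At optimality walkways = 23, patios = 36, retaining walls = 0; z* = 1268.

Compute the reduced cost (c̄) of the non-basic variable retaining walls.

-7

Binding: soil and mulch. Non-binding: stone (23 unused).
Since stone is not tight, its dual is 0.
From A_Bᵀ y = c: 1·y_soil + 4·y_mulch = 16; 4·y_soil + 3·y_mulch = 25.
This yields shadow prices y_soil = 4, y_mulch = 3.
Reduced cost of retaining walls: c₃ − yᵀa₃ = 25 − (4·5 + 3·4) = 25 − 32 = -7.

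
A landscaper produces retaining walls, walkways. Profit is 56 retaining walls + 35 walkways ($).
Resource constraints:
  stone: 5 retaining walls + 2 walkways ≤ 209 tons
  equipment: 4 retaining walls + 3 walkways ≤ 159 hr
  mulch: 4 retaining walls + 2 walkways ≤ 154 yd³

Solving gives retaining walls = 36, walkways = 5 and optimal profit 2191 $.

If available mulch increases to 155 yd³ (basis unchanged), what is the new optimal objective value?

Check each constraint at x*: stone 190/209 (slack 19); equipment 159/159 (tight); mulch 154/154 (tight).
Slack constraints have shadow price 0 (complementary slackness).
The binding rows give the dual system: 4·y_equipment + 4·y_mulch = 56 and 3·y_equipment + 2·y_mulch = 35.
→ y_equipment = 7 and y_mulch = 7.
Δz = y_mulch·Δb = 7 × (1) = 7, so new z* = 2191 + 7 = 2198.

2198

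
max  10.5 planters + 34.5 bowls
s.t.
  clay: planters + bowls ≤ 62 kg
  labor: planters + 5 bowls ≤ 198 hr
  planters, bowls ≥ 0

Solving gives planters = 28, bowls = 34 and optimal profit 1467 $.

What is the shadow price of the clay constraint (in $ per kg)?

At the optimum: clay uses 62 of 62 (binding); labor uses 198 of 198 (binding).
Dual feasibility on the basic columns requires 1·y_clay + 1·y_labor = 10.5, 1·y_clay + 5·y_labor = 34.5.
This yields shadow prices y_clay = 4.5, y_labor = 6.
Shadow price of clay = 4.5.

4.5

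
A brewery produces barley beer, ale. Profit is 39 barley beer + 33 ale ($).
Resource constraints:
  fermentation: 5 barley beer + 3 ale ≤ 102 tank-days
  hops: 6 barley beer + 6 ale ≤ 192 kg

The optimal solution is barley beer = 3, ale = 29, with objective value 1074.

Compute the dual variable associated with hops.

Both fermentation and hops are binding at x*.
The binding rows give the dual system: 5·y_fermentation + 6·y_hops = 39 and 3·y_fermentation + 6·y_hops = 33.
Solving: y_fermentation = 3, y_hops = 4.
Shadow price of hops = 4.

4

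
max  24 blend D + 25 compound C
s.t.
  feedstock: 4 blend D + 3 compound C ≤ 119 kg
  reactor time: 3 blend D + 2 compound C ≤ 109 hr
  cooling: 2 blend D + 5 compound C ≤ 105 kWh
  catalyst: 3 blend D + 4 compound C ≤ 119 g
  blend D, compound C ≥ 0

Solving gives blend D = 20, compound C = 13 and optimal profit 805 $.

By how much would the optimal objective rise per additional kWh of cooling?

2

Binding: feedstock and cooling. Non-binding: reactor time (23 unused), catalyst (7 unused).
Since reactor time, catalyst are not tight, their duals are 0.
The binding rows give the dual system: 4·y_feedstock + 2·y_cooling = 24 and 3·y_feedstock + 5·y_cooling = 25.
→ y_feedstock = 5 and y_cooling = 2.
Shadow price of cooling = 2.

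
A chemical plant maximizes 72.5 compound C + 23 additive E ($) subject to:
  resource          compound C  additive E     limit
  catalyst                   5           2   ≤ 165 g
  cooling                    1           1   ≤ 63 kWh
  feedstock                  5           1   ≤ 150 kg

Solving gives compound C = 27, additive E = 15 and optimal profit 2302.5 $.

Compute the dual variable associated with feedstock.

At the optimum: catalyst uses 165 of 165 (binding); cooling uses 42 of 63 (slack = 21); feedstock uses 150 of 150 (binding).
Since cooling is not tight, its dual is 0.
Dual feasibility on the basic columns requires 5·y_catalyst + 5·y_feedstock = 72.5, 2·y_catalyst + 1·y_feedstock = 23.
→ y_catalyst = 8.5 and y_feedstock = 6.
Shadow price of feedstock = 6.

6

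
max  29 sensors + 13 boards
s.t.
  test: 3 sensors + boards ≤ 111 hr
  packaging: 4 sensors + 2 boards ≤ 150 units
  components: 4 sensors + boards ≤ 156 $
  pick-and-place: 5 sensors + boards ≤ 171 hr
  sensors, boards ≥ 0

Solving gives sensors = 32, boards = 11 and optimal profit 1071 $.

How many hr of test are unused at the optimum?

test used = 3·32 + 1·11 = 107; slack = 111 − 107 = 4.

4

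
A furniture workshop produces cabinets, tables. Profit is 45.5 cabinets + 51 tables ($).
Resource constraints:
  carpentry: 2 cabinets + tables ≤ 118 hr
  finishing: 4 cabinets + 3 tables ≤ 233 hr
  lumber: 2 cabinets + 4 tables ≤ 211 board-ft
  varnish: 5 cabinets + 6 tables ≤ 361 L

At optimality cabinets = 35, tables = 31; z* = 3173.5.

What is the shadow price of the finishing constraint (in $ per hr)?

2

Check each constraint at x*: carpentry 101/118 (slack 17); finishing 233/233 (tight); lumber 194/211 (slack 17); varnish 361/361 (tight).
By complementary slackness, y = 0 for the non-binding constraints.
The binding rows give the dual system: 4·y_finishing + 5·y_varnish = 45.5 and 3·y_finishing + 6·y_varnish = 51.
Solving: y_finishing = 2, y_varnish = 7.5.
Shadow price of finishing = 2.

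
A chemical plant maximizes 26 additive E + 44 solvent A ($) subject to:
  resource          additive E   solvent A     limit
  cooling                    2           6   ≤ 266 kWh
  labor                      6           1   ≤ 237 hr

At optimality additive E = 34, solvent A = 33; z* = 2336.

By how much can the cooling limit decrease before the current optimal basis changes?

187

Binding constraints: cooling, labor. The basis is B = [[2,6],[6,1]] with det -34.
Per unit decrease in cooling, x* moves by d = (0.0294, -0.1765).
The basis stays optimal until solvent A reaches 0; allowable decrease = 187 kWh.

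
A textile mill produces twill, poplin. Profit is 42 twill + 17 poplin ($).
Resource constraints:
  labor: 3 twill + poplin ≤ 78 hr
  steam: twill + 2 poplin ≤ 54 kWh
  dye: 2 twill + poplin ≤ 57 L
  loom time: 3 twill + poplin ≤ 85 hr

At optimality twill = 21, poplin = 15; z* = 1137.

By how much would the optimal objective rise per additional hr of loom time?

0

Binding: labor and dye. Non-binding: steam (3 unused), loom time (7 unused).
Since steam, loom time are not tight, their duals are 0.
The binding rows give the dual system: 3·y_labor + 2·y_dye = 42 and 1·y_labor + 1·y_dye = 17.
Solving: y_labor = 8, y_dye = 9.
Shadow price of loom time = 0.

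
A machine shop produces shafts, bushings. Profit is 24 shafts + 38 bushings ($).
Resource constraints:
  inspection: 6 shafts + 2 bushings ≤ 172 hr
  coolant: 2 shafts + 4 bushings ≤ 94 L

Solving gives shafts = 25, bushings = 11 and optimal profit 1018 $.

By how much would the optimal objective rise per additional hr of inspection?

1

Both inspection and coolant are binding at x*.
The binding rows give the dual system: 6·y_inspection + 2·y_coolant = 24 and 2·y_inspection + 4·y_coolant = 38.
→ y_inspection = 1 and y_coolant = 9.
Shadow price of inspection = 1.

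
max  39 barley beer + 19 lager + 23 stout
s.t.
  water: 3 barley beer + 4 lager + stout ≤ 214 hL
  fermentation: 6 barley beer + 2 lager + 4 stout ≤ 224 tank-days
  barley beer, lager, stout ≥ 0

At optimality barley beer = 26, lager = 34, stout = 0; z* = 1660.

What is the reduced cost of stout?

Check each constraint at x*: water 214/214 (tight); fermentation 224/224 (tight).
From A_Bᵀ y = c: 3·y_water + 6·y_fermentation = 39; 4·y_water + 2·y_fermentation = 19.
Solving: y_water = 2, y_fermentation = 5.5.
Reduced cost of stout: c₃ − yᵀa₃ = 23 − (2·1 + 5.5·4) = 23 − 24 = -1.

-1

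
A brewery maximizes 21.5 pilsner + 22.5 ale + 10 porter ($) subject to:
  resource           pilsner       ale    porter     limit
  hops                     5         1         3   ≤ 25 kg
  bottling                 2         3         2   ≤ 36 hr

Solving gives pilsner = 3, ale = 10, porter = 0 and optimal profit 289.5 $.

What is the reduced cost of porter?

Both hops and bottling are binding at x*.
Dual feasibility on the basic columns requires 5·y_hops + 2·y_bottling = 21.5, 1·y_hops + 3·y_bottling = 22.5.
Solving: y_hops = 1.5, y_bottling = 7.
Reduced cost of porter: c₃ − yᵀa₃ = 10 − (1.5·3 + 7·2) = 10 − 18.5 = -8.5.

-8.5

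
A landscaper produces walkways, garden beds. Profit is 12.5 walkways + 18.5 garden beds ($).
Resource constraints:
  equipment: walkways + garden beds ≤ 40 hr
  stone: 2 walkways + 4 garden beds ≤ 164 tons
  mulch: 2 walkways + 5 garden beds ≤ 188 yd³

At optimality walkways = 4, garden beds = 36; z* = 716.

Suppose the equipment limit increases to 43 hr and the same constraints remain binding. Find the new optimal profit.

741.5

Binding: equipment and mulch. Non-binding: stone (12 unused).
Since stone is not tight, its dual is 0.
From A_Bᵀ y = c: 1·y_equipment + 2·y_mulch = 12.5; 1·y_equipment + 5·y_mulch = 18.5.
This yields shadow prices y_equipment = 8.5, y_mulch = 2.
Δz = y_equipment·Δb = 8.5 × (3) = 25.5, so new z* = 716 + 25.5 = 741.5.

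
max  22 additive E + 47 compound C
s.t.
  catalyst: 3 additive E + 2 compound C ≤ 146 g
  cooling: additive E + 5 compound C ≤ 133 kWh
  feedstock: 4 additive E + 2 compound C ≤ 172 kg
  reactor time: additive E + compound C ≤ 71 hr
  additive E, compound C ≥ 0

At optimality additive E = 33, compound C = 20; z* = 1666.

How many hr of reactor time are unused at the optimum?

18

reactor time used = 1·33 + 1·20 = 53; slack = 71 − 53 = 18.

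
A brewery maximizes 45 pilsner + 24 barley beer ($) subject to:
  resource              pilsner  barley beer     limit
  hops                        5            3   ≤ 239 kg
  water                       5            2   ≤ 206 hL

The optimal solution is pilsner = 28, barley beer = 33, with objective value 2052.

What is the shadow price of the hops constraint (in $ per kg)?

6

Both hops and water are binding at x*.
From A_Bᵀ y = c: 5·y_hops + 5·y_water = 45; 3·y_hops + 2·y_water = 24.
Solving: y_hops = 6, y_water = 3.
Shadow price of hops = 6.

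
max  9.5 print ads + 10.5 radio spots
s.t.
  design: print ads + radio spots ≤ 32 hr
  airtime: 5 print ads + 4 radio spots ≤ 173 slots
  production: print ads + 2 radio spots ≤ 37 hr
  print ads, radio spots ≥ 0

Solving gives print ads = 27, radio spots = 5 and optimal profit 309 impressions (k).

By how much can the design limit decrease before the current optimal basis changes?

Binding constraints: design, production. The basis is B = [[1,1],[1,2]] with det 1.
Per unit decrease in design, x* moves by d = (-2, 1).
The basis stays optimal until print ads reaches 0; allowable decrease = 13.5 hr.

13.5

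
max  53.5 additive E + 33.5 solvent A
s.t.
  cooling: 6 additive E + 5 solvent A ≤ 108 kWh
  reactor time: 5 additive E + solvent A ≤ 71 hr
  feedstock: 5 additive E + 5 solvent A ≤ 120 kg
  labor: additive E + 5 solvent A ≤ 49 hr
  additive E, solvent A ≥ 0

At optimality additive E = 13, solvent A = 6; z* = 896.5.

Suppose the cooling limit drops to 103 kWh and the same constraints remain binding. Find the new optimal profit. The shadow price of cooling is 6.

866.5

Δb = -5, so new z* = 896.5 + (6)·(-5) = 896.5 − 30 = 866.5.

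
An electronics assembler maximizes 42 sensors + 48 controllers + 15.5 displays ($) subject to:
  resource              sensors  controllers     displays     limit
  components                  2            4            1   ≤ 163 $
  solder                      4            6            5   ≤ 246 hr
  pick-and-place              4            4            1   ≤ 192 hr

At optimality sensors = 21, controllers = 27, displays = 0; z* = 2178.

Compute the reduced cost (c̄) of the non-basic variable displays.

-7

Check each constraint at x*: components 150/163 (slack 13); solder 246/246 (tight); pick-and-place 192/192 (tight).
Slack constraints have shadow price 0 (complementary slackness).
The binding rows give the dual system: 4·y_solder + 4·y_pick-and-place = 42 and 6·y_solder + 4·y_pick-and-place = 48.
This yields shadow prices y_solder = 3, y_pick-and-place = 7.5.
Reduced cost of displays: c₃ − yᵀa₃ = 15.5 − (3·5 + 7.5·1) = 15.5 − 22.5 = -7.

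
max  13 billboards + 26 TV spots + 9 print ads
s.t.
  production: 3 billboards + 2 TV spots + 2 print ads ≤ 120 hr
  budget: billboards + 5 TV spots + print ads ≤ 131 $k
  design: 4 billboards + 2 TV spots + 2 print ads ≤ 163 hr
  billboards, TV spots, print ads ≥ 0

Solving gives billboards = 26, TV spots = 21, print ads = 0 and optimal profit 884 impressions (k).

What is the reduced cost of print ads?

Check each constraint at x*: production 120/120 (tight); budget 131/131 (tight); design 146/163 (slack 17).
By complementary slackness, y = 0 for the non-binding constraint.
Dual feasibility on the basic columns requires 3·y_production + 1·y_budget = 13, 2·y_production + 5·y_budget = 26.
This yields shadow prices y_production = 3, y_budget = 4.
Reduced cost of print ads: c₃ − yᵀa₃ = 9 − (3·2 + 4·1) = 9 − 10 = -1.

-1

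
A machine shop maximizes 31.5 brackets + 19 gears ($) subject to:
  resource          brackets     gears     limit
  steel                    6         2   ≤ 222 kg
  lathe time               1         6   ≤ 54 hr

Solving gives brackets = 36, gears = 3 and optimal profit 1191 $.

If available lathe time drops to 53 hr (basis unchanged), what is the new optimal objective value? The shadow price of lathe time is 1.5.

1189.5

Δb = -1, so new z* = 1191 + (1.5)·(-1) = 1191 − 1.5 = 1189.5.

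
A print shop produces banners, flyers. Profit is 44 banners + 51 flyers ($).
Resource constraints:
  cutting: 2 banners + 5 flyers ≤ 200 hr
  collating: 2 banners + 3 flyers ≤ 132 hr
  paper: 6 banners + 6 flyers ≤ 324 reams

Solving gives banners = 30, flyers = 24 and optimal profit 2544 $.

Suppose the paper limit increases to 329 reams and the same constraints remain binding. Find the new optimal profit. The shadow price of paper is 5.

Δb = 5, so new z* = 2544 + (5)·(5) = 2544 + 25 = 2569.

2569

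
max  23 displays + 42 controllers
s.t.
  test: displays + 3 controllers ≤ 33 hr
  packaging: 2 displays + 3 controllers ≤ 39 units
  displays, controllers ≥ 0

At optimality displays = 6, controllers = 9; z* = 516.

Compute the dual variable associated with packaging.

9

Both test and packaging are binding at x*.
Dual feasibility on the basic columns requires 1·y_test + 2·y_packaging = 23, 3·y_test + 3·y_packaging = 42.
This yields shadow prices y_test = 5, y_packaging = 9.
Shadow price of packaging = 9.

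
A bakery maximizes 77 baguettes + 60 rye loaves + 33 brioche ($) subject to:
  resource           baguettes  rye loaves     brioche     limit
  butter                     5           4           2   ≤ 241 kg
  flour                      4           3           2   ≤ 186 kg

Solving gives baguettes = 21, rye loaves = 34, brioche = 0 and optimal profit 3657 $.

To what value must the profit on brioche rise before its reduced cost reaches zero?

Both butter and flour are binding at x*.
The binding rows give the dual system: 5·y_butter + 4·y_flour = 77 and 4·y_butter + 3·y_flour = 60.
→ y_butter = 9 and y_flour = 8.
brioche enters the basis when its profit ≥ yᵀa₃ = 9·2 + 8·2 = 34.

34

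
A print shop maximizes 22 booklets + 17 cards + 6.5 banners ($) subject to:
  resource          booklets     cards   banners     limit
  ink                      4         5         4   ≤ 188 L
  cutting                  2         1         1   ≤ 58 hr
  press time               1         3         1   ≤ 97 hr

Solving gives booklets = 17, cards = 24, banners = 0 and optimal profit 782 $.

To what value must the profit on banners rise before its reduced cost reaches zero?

Binding: ink and cutting. Non-binding: press time (8 unused).
By complementary slackness, y = 0 for the non-binding constraint.
Dual feasibility on the basic columns requires 4·y_ink + 2·y_cutting = 22, 5·y_ink + 1·y_cutting = 17.
→ y_ink = 2 and y_cutting = 7.
banners enters the basis when its profit ≥ yᵀa₃ = 2·4 + 7·1 = 15.

15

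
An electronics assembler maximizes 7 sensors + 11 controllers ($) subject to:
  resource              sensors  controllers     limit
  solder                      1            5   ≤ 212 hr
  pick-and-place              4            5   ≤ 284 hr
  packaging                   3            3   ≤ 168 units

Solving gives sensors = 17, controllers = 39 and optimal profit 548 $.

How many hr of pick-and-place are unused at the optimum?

21

pick-and-place used = 4·17 + 5·39 = 263; slack = 284 − 263 = 21.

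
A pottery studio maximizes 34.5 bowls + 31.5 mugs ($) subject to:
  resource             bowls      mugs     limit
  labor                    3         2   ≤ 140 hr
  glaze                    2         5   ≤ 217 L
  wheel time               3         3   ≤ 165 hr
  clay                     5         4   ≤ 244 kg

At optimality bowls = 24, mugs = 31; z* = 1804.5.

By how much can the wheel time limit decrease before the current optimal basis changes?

Binding constraints: wheel time, clay. The basis is B = [[3,3],[5,4]] with det -3.
Per unit decrease in wheel time, x* moves by d = (1.3333, -1.6667).
The basis stays optimal until labor becomes binding; allowable decrease = 9 hr.

9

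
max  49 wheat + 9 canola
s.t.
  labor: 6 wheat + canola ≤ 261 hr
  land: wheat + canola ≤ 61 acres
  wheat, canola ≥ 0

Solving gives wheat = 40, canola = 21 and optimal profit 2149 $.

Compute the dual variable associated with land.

1

Check each constraint at x*: labor 261/261 (tight); land 61/61 (tight).
Dual feasibility on the basic columns requires 6·y_labor + 1·y_land = 49, 1·y_labor + 1·y_land = 9.
→ y_labor = 8 and y_land = 1.
Shadow price of land = 1.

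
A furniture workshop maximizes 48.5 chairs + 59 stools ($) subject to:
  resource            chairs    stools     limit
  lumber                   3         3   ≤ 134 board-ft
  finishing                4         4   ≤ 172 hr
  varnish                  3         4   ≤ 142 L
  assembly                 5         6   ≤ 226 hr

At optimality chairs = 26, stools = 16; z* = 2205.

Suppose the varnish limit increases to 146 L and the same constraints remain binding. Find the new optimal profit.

2213

At the optimum: lumber uses 126 of 134 (slack = 8); finishing uses 168 of 172 (slack = 4); varnish uses 142 of 142 (binding); assembly uses 226 of 226 (binding).
Slack constraints have shadow price 0 (complementary slackness).
From A_Bᵀ y = c: 3·y_varnish + 5·y_assembly = 48.5; 4·y_varnish + 6·y_assembly = 59.
→ y_varnish = 2 and y_assembly = 8.5.
Δz = y_varnish·Δb = 2 × (4) = 8, so new z* = 2205 + 8 = 2213.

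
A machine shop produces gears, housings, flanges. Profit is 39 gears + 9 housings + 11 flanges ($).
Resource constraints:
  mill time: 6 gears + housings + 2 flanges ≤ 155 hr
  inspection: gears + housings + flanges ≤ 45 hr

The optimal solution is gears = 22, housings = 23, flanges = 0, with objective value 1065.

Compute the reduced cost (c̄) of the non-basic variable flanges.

-4

Both mill time and inspection are binding at x*.
The binding rows give the dual system: 6·y_mill time + 1·y_inspection = 39 and 1·y_mill time + 1·y_inspection = 9.
Solving: y_mill time = 6, y_inspection = 3.
Reduced cost of flanges: c₃ − yᵀa₃ = 11 − (6·2 + 3·1) = 11 − 15 = -4.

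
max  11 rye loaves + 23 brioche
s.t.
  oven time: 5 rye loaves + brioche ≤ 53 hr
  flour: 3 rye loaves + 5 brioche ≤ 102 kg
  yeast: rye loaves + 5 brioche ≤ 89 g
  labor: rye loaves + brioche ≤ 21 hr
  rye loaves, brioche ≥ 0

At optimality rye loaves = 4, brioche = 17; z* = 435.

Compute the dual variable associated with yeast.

Binding: yeast and labor. Non-binding: oven time (16 unused), flour (5 unused).
By complementary slackness, y = 0 for the non-binding constraints.
From A_Bᵀ y = c: 1·y_yeast + 1·y_labor = 11; 5·y_yeast + 1·y_labor = 23.
Solving: y_yeast = 3, y_labor = 8.
Shadow price of yeast = 3.

3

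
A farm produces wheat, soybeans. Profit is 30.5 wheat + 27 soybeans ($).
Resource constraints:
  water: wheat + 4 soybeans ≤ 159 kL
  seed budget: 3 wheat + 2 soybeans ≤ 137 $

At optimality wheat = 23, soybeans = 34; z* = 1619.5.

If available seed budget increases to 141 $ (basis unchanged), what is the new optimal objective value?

At the optimum: water uses 159 of 159 (binding); seed budget uses 137 of 137 (binding).
From A_Bᵀ y = c: 1·y_water + 3·y_seed budget = 30.5; 4·y_water + 2·y_seed budget = 27.
→ y_water = 2 and y_seed budget = 9.5.
Δz = y_seed budget·Δb = 9.5 × (4) = 38, so new z* = 1619.5 + 38 = 1657.5.

1657.5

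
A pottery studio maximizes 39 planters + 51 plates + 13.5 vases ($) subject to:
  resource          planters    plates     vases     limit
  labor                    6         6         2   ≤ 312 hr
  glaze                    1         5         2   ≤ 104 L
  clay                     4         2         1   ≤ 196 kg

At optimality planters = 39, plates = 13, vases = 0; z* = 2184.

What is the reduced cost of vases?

Binding: labor and glaze. Non-binding: clay (14 unused).
Since clay is not tight, its dual is 0.
Dual feasibility on the basic columns requires 6·y_labor + 1·y_glaze = 39, 6·y_labor + 5·y_glaze = 51.
Solving: y_labor = 6, y_glaze = 3.
Reduced cost of vases: c₃ − yᵀa₃ = 13.5 − (6·2 + 3·2) = 13.5 − 18 = -4.5.

-4.5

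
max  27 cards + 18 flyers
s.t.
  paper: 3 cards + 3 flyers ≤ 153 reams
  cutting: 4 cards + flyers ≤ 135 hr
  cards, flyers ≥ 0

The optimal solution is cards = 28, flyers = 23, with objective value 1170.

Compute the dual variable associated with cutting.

3

Both paper and cutting are binding at x*.
The binding rows give the dual system: 3·y_paper + 4·y_cutting = 27 and 3·y_paper + 1·y_cutting = 18.
This yields shadow prices y_paper = 5, y_cutting = 3.
Shadow price of cutting = 3.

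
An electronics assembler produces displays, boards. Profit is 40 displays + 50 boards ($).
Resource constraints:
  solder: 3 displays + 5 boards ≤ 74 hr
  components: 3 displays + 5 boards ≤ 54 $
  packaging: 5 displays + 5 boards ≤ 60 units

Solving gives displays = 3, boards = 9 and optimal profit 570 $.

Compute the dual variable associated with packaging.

Binding: components and packaging. Non-binding: solder (20 unused).
Slack constraints have shadow price 0 (complementary slackness).
Dual feasibility on the basic columns requires 3·y_components + 5·y_packaging = 40, 5·y_components + 5·y_packaging = 50.
This yields shadow prices y_components = 5, y_packaging = 5.
Shadow price of packaging = 5.

5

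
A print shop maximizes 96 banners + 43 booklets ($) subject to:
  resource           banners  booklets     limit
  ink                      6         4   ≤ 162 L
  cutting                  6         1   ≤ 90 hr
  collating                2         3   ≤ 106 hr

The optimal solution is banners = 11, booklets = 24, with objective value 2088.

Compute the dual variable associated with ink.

9

Binding: ink and cutting. Non-binding: collating (12 unused).
By complementary slackness, y = 0 for the non-binding constraint.
The binding rows give the dual system: 6·y_ink + 6·y_cutting = 96 and 4·y_ink + 1·y_cutting = 43.
→ y_ink = 9 and y_cutting = 7.
Shadow price of ink = 9.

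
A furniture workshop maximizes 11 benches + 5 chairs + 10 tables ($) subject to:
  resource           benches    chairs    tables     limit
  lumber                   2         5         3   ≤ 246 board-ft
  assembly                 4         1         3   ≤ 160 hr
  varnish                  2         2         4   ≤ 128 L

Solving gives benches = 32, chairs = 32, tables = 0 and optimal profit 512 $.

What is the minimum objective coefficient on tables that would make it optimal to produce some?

12

At the optimum: lumber uses 224 of 246 (slack = 22); assembly uses 160 of 160 (binding); varnish uses 128 of 128 (binding).
Slack constraints have shadow price 0 (complementary slackness).
The binding rows give the dual system: 4·y_assembly + 2·y_varnish = 11 and 1·y_assembly + 2·y_varnish = 5.
This yields shadow prices y_assembly = 2, y_varnish = 1.5.
tables enters the basis when its profit ≥ yᵀa₃ = 2·3 + 1.5·4 = 12.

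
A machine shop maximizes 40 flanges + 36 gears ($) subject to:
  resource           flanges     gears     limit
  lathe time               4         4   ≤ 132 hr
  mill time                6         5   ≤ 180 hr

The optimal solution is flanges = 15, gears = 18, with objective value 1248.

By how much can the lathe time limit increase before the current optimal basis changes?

Binding constraints: lathe time, mill time. The basis is B = [[4,4],[6,5]] with det -4.
Per unit increase in lathe time, x* moves by d = (-1.25, 1.5).
The basis stays optimal until flanges reaches 0; allowable increase = 12 hr.

12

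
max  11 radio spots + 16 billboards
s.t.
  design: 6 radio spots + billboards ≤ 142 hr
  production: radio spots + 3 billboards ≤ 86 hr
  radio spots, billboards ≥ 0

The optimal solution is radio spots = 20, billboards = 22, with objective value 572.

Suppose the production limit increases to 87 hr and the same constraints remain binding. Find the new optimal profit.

Both design and production are binding at x*.
Dual feasibility on the basic columns requires 6·y_design + 1·y_production = 11, 1·y_design + 3·y_production = 16.
Solving: y_design = 1, y_production = 5.
Δz = y_production·Δb = 5 × (1) = 5, so new z* = 572 + 5 = 577.

577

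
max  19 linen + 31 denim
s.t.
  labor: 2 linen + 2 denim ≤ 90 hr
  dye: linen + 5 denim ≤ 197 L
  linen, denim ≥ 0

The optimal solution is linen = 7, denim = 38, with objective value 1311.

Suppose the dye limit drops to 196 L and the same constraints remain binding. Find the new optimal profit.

1308

Both labor and dye are binding at x*.
Dual feasibility on the basic columns requires 2·y_labor + 1·y_dye = 19, 2·y_labor + 5·y_dye = 31.
Solving: y_labor = 8, y_dye = 3.
Δz = y_dye·Δb = 3 × (-1) = -3, so new z* = 1311 − 3 = 1308.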